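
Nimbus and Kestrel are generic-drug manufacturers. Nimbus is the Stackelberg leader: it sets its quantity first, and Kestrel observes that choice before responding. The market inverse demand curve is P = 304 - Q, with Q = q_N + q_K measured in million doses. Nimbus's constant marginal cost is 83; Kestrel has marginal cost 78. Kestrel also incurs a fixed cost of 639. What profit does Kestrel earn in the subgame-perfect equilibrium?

2842

The follower Kestrel best-responds to any q_N: π_K = (304 - Q)q_K - 78q_K.
Setting the follower's marginal profit to zero, 226 - q_N - 2q_K = 0, i.e. q_K = (226 - q_N)/2.
The leader anticipates this reaction. Substituting into P = 304 - Q gives P = 191 - (1/2)q_N, so π_N = (191 - (1/2)q_N)q_N - 83q_N.
The leader's first-order condition 108 - q_N = 0 yields q_N = 108.
Then q_K = (226 - 108)/2 = 59.
Price P = 304 - 167 = 137.
Kestrel's profit: (137 - 78)·59 - 639 = 2842.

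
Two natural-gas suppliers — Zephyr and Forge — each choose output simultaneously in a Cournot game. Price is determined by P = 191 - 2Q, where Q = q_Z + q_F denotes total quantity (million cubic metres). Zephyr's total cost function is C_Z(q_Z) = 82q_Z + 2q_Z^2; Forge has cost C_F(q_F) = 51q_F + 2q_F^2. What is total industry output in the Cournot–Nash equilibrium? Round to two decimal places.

24.90

Zephyr's profit: π_Z = (191 - 2Q)q_Z - (82q_Z + 2q_Z²). Setting ∂π_Z/∂q_Z = 0: 109 - 8q_Z - 2(q_F) = 0.
Forge's profit: π_F = (191 - 2Q)q_F - (51q_F + 2q_F²). Setting ∂π_F/∂q_F = 0: 140 - 8q_F - 2(q_Z) = 0.
Best responses: q_Z = (109 - 2q_F)/8, q_F = (140 - 2q_Z)/8.
Solving the pair: q_Z = 148/15, q_F = 451/30.
Total output Q = 148/15 + 451/30 = 249/10.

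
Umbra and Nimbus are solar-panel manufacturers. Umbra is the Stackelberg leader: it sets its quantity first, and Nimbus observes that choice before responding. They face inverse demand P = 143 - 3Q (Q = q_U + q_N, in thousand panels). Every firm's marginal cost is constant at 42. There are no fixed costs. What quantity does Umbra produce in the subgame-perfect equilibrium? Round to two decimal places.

The follower Nimbus best-responds to any q_U: π_N = (143 - 3Q)q_N - 42q_N.
∂π_N/∂q_N = 101 - 3q_U - 6q_N = 0 gives the reaction function q_N = (101 - 3q_U)/6.
The leader anticipates this reaction. Substituting into P = 143 - 3Q gives P = 185/2 - (3/2)q_U, so π_U = (185/2 - (3/2)q_U)q_U - 42q_U.
Leader FOC: 101/2 - 3q_U = 0, so q_U = 101/6.
Then q_N = (101 - 3·(101/6))/6 = 101/12.

16.83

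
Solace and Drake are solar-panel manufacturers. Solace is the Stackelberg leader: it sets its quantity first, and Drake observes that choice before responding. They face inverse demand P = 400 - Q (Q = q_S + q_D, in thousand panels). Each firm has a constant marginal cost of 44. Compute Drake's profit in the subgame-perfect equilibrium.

7921

The follower Drake best-responds to any q_S: π_D = (400 - Q)q_D - 44q_D.
∂π_D/∂q_D = 356 - q_S - 2q_D = 0 gives the reaction function q_D = (356 - q_S)/2.
The leader anticipates this reaction. Substituting into P = 400 - Q gives P = 222 - (1/2)q_S, so π_S = (222 - (1/2)q_S)q_S - 44q_S.
The leader's first-order condition 178 - q_S = 0 yields q_S = 178.
Then q_D = (356 - 178)/2 = 89.
Price P = 400 - 267 = 133.
Drake's profit: (133 - 44)·89 = 7921.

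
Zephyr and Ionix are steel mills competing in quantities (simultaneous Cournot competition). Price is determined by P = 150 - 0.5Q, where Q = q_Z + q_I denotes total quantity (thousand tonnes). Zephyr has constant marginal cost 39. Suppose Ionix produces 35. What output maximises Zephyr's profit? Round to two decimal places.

With the rival's output fixed at 35, Zephyr's profit is π_Z = (150 - (1/2)·35 - (1/2)q_Z)q_Z - (39q_Z) = (265/2 - (1/2)q_Z)q_Z - (39q_Z).
∂π_Z/∂q_Z = 187/2 - q_Z = 0, so q_Z = 187/2.

93.50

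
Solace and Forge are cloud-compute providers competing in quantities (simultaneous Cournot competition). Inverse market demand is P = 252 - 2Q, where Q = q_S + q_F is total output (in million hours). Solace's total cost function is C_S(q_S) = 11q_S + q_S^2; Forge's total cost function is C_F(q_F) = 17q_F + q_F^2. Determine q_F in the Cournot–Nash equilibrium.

Solace's profit: π_S = (252 - 2Q)q_S - (11q_S + q_S²). Setting ∂π_S/∂q_S = 0: 241 - 6q_S - 2(q_F) = 0.
Forge's profit: π_F = (252 - 2Q)q_F - (17q_F + q_F²). Setting ∂π_F/∂q_F = 0: 235 - 6q_F - 2(q_S) = 0.
So q_S = (241 - 2q_F)/6 and q_F = (235 - 2q_S)/6.
Substituting one into the other gives q_S = 61/2 and q_F = 29.

29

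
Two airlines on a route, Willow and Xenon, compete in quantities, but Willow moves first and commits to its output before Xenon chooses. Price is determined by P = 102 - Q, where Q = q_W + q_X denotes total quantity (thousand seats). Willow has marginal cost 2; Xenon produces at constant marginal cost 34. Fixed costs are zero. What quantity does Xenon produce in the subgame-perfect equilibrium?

The follower Xenon best-responds to any q_W: π_X = (102 - Q)q_X - 34q_X.
∂π_X/∂q_X = 68 - q_W - 2q_X = 0 gives the reaction function q_X = (68 - q_W)/2.
Willow substitutes q_X(q_W) into its own profit: π_W = q_W(102 - q_W - (68 - q_W)/2) - 2q_W = (68 - (1/2)q_W)q_W - 2q_W.
Maximising: ∂π_W/∂q_W = 66 - q_W = 0, giving q_W = 66.
Then q_X = (68 - 66)/2 = 1.

1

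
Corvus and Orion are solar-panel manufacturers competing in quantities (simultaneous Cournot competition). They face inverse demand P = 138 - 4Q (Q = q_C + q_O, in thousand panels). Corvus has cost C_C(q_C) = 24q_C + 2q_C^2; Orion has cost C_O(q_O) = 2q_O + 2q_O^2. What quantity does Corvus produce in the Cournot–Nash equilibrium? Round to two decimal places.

6.44

Corvus's profit: π_C = (138 - 4Q)q_C - (24q_C + 2q_C²). Setting ∂π_C/∂q_C = 0: 114 - 12q_C - 4(q_O) = 0.
Orion's profit: π_O = (138 - 4Q)q_O - (2q_O + 2q_O²). Setting ∂π_O/∂q_O = 0: 136 - 12q_O - 4(q_C) = 0.
Rearranging gives the reaction functions q_C = (114 - 4q_O)/12 and q_O = (136 - 4q_C)/12.
Substituting one into the other gives q_C = 103/16 and q_O = 147/16.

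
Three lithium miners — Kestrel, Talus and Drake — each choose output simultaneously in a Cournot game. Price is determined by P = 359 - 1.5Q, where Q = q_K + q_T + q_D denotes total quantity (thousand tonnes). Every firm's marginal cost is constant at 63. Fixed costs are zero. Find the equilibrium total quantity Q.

148

Each firm earns π_i = (359 - 1.5Q)q_i - 63q_i.
First-order condition (treating rivals' output as given): 296 - 3q_i - (3/2)·Σ_{j≠i} q_j = 0.
With identical firms every q_j equals q_i, so Σ_{j≠i} q_j = 2q_i and 296 = 6q_i, giving q_i = 148/3.
Total output Q = 148/3 + 148/3 + 148/3 = 148.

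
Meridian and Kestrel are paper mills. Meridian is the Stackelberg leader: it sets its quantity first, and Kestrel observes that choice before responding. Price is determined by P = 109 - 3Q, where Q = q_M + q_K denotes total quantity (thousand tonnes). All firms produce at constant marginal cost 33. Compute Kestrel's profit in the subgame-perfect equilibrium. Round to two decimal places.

The follower Kestrel best-responds to any q_M: π_K = (109 - 3Q)q_K - 33q_K.
Follower FOC: 76 - 3q_M - 6q_K = 0, so q_K(q_M) = (76 - 3q_M)/6.
The leader anticipates this reaction. Substituting into P = 109 - 3Q gives P = 71 - (3/2)q_M, so π_M = (71 - (3/2)q_M)q_M - 33q_M.
The leader's first-order condition 38 - 3q_M = 0 yields q_M = 38/3.
Then q_K = (76 - 3·(38/3))/6 = 19/3.
Price P = 109 - 3·19 = 52.
Kestrel's profit: (52 - 33)·(19/3) = 361/3.

120.33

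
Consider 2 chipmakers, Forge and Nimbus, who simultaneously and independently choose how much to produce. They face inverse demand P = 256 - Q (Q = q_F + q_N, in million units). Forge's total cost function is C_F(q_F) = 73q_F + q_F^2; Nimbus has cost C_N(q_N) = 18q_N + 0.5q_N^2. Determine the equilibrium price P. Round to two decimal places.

157.82

Forge's profit: π_F = (256 - Q)q_F - (73q_F + q_F²). Setting ∂π_F/∂q_F = 0: 183 - 4q_F - (q_N) = 0.
Nimbus's profit: π_N = (256 - Q)q_N - (18q_N + (1/2)q_N²). Setting ∂π_N/∂q_N = 0: 238 - 3q_N - (q_F) = 0.
So q_F = (183 - q_N)/4 and q_N = (238 - q_F)/3.
Substituting one into the other gives q_F = 311/11 and q_N = 769/11.
Total output Q = 1080/11, so price P = 256 - 1080/11 = 1736/11.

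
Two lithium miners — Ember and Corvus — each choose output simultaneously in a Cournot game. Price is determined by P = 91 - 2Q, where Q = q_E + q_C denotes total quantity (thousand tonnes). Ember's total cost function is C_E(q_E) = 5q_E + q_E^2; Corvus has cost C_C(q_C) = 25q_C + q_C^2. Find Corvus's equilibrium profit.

147

Ember's profit: π_E = (91 - 2Q)q_E - (5q_E + q_E²). Setting ∂π_E/∂q_E = 0: 86 - 6q_E - 2(q_C) = 0.
Corvus's first-order condition: 66 - 6q_C - 2(q_E) = 0.
Rearranging gives the reaction functions q_E = (86 - 2q_C)/6 and q_C = (66 - 2q_E)/6.
Substituting one into the other gives q_E = 12 and q_C = 7.
Price P = 91 - 2·19 = 53.
Corvus's profit: 53·7 - 25·7 - 7² = 147.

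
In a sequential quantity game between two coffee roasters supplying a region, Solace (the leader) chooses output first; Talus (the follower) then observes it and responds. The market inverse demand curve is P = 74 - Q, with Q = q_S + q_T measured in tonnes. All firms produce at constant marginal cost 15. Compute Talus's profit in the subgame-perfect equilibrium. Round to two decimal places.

217.56

Solve by backward induction. Given q_S, the follower Talus maximises π_T = (74 - q_S - q_T)q_T - 15q_T.
Setting the follower's marginal profit to zero, 59 - q_S - 2q_T = 0, i.e. q_T = (59 - q_S)/2.
Solace substitutes q_T(q_S) into its own profit: π_S = q_S(74 - q_S - (59 - q_S)/2) - 15q_S = (89/2 - (1/2)q_S)q_S - 15q_S.
Maximising: ∂π_S/∂q_S = 59/2 - q_S = 0, giving q_S = 59/2.
Then q_T = (59 - 59/2)/2 = 59/4.
Price P = 74 - 177/4 = 119/4.
Talus's profit: (119/4 - 15)·(59/4) = 217.5625.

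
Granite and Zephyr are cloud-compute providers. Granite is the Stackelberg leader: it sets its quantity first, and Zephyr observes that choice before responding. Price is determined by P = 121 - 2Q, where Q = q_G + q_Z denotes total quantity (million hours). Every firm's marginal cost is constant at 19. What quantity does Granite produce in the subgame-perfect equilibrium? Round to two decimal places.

The follower Zephyr best-responds to any q_G: π_Z = (121 - 2Q)q_Z - 19q_Z.
Setting the follower's marginal profit to zero, 102 - 2q_G - 4q_Z = 0, i.e. q_Z = (102 - 2q_G)/4.
Granite substitutes q_Z(q_G) into its own profit: π_G = q_G(121 - 2q_G - (102 - 2q_G)/2) - 19q_G = (70 - q_G)q_G - 19q_G.
Maximising: ∂π_G/∂q_G = 51 - 2q_G = 0, giving q_G = 51/2.
Then q_Z = (102 - 2·(51/2))/4 = 51/4.

25.50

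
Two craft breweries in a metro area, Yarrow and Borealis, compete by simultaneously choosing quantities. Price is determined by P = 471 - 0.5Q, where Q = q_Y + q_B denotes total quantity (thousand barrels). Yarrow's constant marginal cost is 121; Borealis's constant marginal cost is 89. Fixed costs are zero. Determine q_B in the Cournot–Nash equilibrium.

Yarrow's profit: π_Y = (471 - 0.5Q)q_Y - (121q_Y). Setting ∂π_Y/∂q_Y = 0: 350 - q_Y - (1/2)(q_B) = 0.
Borealis's first-order condition: 382 - q_B - (1/2)(q_Y) = 0.
Best responses: q_Y = (350 - (1/2)q_B), q_B = (382 - (1/2)q_Y).
Solving the pair: q_Y = 212, q_B = 276.

276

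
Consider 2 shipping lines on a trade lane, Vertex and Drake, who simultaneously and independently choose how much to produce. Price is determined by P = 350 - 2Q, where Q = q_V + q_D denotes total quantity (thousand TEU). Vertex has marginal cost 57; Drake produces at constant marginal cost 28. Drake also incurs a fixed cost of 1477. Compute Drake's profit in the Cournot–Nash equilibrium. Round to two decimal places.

5367.50

Vertex's profit: π_V = (350 - 2Q)q_V - (57q_V). Setting ∂π_V/∂q_V = 0: 293 - 4q_V - 2(q_D) = 0.
Drake's first-order condition: 322 - 4q_D - 2(q_V) = 0.
So q_V = (293 - 2q_D)/4 and q_D = (322 - 2q_V)/4.
Solving the pair: q_V = 44, q_D = 117/2.
Price P = 350 - 2·(205/2) = 145.
Drake's profit: (145 - 28)·(117/2) - 1477 = 5367.5000.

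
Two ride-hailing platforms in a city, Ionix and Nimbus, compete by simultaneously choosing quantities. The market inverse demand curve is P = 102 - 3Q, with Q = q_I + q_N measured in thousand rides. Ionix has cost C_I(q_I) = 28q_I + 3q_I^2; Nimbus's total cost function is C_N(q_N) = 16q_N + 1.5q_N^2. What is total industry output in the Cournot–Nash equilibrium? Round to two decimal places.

Ionix's profit: π_I = (102 - 3Q)q_I - (28q_I + 3q_I²). Setting ∂π_I/∂q_I = 0: 74 - 12q_I - 3(q_N) = 0.
Nimbus's profit: π_N = (102 - 3Q)q_N - (16q_N + (3/2)q_N²). Setting ∂π_N/∂q_N = 0: 86 - 9q_N - 3(q_I) = 0.
Best responses: q_I = (74 - 3q_N)/12, q_N = (86 - 3q_I)/9.
Substituting one into the other gives q_I = 136/33 and q_N = 90/11.
Total output Q = 136/33 + 90/11 = 406/33.

12.30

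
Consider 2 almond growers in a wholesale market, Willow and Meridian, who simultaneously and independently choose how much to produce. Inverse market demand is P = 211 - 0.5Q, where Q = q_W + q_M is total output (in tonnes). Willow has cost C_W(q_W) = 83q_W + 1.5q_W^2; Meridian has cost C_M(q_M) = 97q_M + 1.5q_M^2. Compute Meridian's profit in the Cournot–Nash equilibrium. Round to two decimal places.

1238.91

Willow's profit: π_W = (211 - 0.5Q)q_W - (83q_W + (3/2)q_W²). Setting ∂π_W/∂q_W = 0: 128 - 4q_W - (1/2)(q_M) = 0.
Meridian's profit: π_M = (211 - 0.5Q)q_M - (97q_M + (3/2)q_M²). Setting ∂π_M/∂q_M = 0: 114 - 4q_M - (1/2)(q_W) = 0.
Best responses: q_W = (128 - (1/2)q_M)/4, q_M = (114 - (1/2)q_W)/4.
Solving the pair: q_W = 260/9, q_M = 224/9.
Price P = 211 - (1/2)·(484/9) = 1657/9.
Meridian's profit: (1657/9)·(224/9) - 97·(224/9) - (3/2)(224/9)² = 1238.9136.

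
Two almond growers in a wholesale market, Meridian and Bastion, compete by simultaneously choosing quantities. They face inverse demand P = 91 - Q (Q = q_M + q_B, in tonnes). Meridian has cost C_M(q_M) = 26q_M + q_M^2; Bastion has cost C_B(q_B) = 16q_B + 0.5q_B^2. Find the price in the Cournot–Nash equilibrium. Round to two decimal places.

58.73

Meridian's profit: π_M = (91 - Q)q_M - (26q_M + q_M²). Setting ∂π_M/∂q_M = 0: 65 - 4q_M - (q_B) = 0.
Bastion's profit: π_B = (91 - Q)q_B - (16q_B + (1/2)q_B²). Setting ∂π_B/∂q_B = 0: 75 - 3q_B - (q_M) = 0.
Best responses: q_M = (65 - q_B)/4, q_B = (75 - q_M)/3.
Substituting one into the other gives q_M = 120/11 and q_B = 235/11.
Total output Q = 355/11, so price P = 91 - 355/11 = 646/11.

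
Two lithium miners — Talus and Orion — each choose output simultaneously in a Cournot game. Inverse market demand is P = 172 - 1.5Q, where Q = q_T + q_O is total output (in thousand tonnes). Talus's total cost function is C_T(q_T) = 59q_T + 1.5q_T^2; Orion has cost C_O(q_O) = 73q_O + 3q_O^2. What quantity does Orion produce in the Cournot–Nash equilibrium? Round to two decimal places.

Talus's profit: π_T = (172 - 1.5Q)q_T - (59q_T + (3/2)q_T²). Setting ∂π_T/∂q_T = 0: 113 - 6q_T - (3/2)(q_O) = 0.
Orion's profit: π_O = (172 - 1.5Q)q_O - (73q_O + 3q_O²). Setting ∂π_O/∂q_O = 0: 99 - 9q_O - (3/2)(q_T) = 0.
Rearranging gives the reaction functions q_T = (113 - (3/2)q_O)/6 and q_O = (99 - (3/2)q_T)/9.
Solving the pair: q_T = 386/23, q_O = 566/69.

8.20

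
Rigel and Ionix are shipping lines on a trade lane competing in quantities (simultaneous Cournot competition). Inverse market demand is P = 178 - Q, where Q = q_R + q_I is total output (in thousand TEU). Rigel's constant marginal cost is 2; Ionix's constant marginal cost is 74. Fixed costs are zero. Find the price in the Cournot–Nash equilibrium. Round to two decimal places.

Rigel's profit: π_R = (178 - Q)q_R - (2q_R). Setting ∂π_R/∂q_R = 0: 176 - 2q_R - (q_I) = 0.
Ionix's profit: π_I = (178 - Q)q_I - (74q_I). Setting ∂π_I/∂q_I = 0: 104 - 2q_I - (q_R) = 0.
So q_R = (176 - q_I)/2 and q_I = (104 - q_R)/2.
Solving the pair: q_R = 248/3, q_I = 32/3.
Total output Q = 280/3, so price P = 178 - 280/3 = 254/3.

84.67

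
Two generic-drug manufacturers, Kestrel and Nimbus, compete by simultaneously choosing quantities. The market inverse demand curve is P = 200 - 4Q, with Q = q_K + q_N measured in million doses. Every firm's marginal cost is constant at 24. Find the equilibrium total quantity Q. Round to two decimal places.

29.33

A representative firm's profit is π_i = q_i(200 - 4Q) - 24q_i.
First-order condition (treating rivals' output as given): 176 - 8q_i - 4q_j = 0.
With identical firms every q_j equals q_i, so q_j = q_i and 176 = 12q_i, giving q_i = 44/3.
Total output Q = 44/3 + 44/3 = 88/3.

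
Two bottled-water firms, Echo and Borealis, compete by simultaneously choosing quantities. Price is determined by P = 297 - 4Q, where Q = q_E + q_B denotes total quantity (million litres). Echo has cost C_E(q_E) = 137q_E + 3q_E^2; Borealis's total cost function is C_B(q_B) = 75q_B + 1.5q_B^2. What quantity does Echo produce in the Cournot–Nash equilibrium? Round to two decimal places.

Echo's profit: π_E = (297 - 4Q)q_E - (137q_E + 3q_E²). Setting ∂π_E/∂q_E = 0: 160 - 14q_E - 4(q_B) = 0.
Borealis's profit: π_B = (297 - 4Q)q_B - (75q_B + (3/2)q_B²). Setting ∂π_B/∂q_B = 0: 222 - 11q_B - 4(q_E) = 0.
So q_E = (160 - 4q_B)/14 and q_B = (222 - 4q_E)/11.
Substituting one into the other gives q_E = 436/69 and q_B = 1234/69.

6.32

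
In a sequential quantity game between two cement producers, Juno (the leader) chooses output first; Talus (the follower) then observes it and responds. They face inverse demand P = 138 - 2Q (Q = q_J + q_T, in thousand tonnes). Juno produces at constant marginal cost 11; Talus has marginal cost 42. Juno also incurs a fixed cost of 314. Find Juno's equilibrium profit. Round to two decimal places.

1246.25

The follower Talus best-responds to any q_J: π_T = (138 - 2Q)q_T - 42q_T.
Follower FOC: 96 - 2q_J - 4q_T = 0, so q_T(q_J) = (96 - 2q_J)/4.
Juno substitutes q_T(q_J) into its own profit: π_J = q_J(138 - 2q_J - (96 - 2q_J)/2) - 11q_J = (90 - q_J)q_J - 11q_J.
The leader's first-order condition 79 - 2q_J = 0 yields q_J = 79/2.
Then q_T = (96 - 2·(79/2))/4 = 17/4.
Price P = 138 - 2·(175/4) = 101/2.
Juno's profit: (101/2 - 11)·(79/2) - 314 = 1246.2500.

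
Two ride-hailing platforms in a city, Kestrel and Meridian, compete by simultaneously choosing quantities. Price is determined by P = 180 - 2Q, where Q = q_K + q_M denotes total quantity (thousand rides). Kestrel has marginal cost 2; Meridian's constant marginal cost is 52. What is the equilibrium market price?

Kestrel's profit: π_K = (180 - 2Q)q_K - (2q_K). Setting ∂π_K/∂q_K = 0: 178 - 4q_K - 2(q_M) = 0.
Meridian's profit: π_M = (180 - 2Q)q_M - (52q_M). Setting ∂π_M/∂q_M = 0: 128 - 4q_M - 2(q_K) = 0.
Rearranging gives the reaction functions q_K = (178 - 2q_M)/4 and q_M = (128 - 2q_K)/4.
Substituting one into the other gives q_K = 38 and q_M = 13.
Total output Q = 51, so price P = 180 - 2·51 = 78.

78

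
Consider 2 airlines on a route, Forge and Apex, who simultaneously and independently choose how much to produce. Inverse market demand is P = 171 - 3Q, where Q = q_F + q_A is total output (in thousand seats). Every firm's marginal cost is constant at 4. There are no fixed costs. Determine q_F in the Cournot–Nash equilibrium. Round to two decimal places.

18.56

Each firm earns π_i = (171 - 3Q)q_i - 4q_i.
Setting ∂π_i/∂q_i = 0 with rivals' quantities fixed: 167 - 6q_i - 3q_j = 0.
With identical firms every q_j equals q_i, so q_j = q_i and 167 = 9q_i, giving q_i = 167/9.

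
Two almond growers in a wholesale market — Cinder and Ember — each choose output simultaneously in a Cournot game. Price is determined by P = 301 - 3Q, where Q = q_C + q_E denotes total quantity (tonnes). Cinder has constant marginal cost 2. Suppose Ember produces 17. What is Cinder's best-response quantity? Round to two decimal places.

41.33

With the rival's output fixed at 17, Cinder's profit is π_C = (301 - 3·17 - 3q_C)q_C - (2q_C) = (250 - 3q_C)q_C - (2q_C).
∂π_C/∂q_C = 248 - 6q_C = 0, so q_C = 124/3.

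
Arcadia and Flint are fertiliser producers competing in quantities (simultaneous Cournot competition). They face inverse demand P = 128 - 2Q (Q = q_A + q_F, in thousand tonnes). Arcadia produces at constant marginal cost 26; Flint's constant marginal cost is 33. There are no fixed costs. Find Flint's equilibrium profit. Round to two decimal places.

Arcadia's profit: π_A = (128 - 2Q)q_A - (26q_A). Setting ∂π_A/∂q_A = 0: 102 - 4q_A - 2(q_F) = 0.
Flint's profit: π_F = (128 - 2Q)q_F - (33q_F). Setting ∂π_F/∂q_F = 0: 95 - 4q_F - 2(q_A) = 0.
Best responses: q_A = (102 - 2q_F)/4, q_F = (95 - 2q_A)/4.
Solving the pair: q_A = 109/6, q_F = 44/3.
Price P = 128 - 2·(197/6) = 187/3.
Flint's profit: (187/3 - 33)·(44/3) = 430.2222.

430.22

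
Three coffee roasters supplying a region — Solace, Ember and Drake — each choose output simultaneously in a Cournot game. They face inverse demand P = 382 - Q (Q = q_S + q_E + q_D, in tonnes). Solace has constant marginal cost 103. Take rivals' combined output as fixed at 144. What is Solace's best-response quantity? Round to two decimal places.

With rivals' combined output fixed at 144, Solace's profit is π_S = (382 - 144 - q_S)q_S - (103q_S) = (238 - q_S)q_S - (103q_S).
∂π_S/∂q_S = 135 - 2q_S = 0, so q_S = 135/2.

67.50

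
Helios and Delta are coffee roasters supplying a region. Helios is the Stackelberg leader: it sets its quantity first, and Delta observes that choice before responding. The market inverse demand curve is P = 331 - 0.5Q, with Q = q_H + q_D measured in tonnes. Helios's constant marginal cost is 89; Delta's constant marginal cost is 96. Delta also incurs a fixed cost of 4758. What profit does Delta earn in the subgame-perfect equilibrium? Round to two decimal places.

The follower Delta best-responds to any q_H: π_D = (331 - 0.5Q)q_D - 96q_D.
∂π_D/∂q_D = 235 - (1/2)q_H - q_D = 0 gives the reaction function q_D = (235 - (1/2)q_H).
Helios substitutes q_D(q_H) into its own profit: π_H = q_H(331 - (1/2)q_H - (235 - (1/2)q_H)/2) - 89q_H = (427/2 - (1/4)q_H)q_H - 89q_H.
Maximising: ∂π_H/∂q_H = 249/2 - (1/2)q_H = 0, giving q_H = 249.
Then q_D = (235 - (1/2)·249) = 221/2.
Price P = 331 - (1/2)·(719/2) = 605/4.
Delta's profit: (605/4 - 96)·(221/2) - 4758 = 1347.1250.

1347.13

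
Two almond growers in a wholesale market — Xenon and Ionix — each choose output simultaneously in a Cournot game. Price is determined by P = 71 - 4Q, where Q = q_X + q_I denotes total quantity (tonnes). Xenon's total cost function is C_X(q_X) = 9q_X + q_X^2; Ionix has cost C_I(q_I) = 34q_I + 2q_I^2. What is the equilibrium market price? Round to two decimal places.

43.38

Xenon's profit: π_X = (71 - 4Q)q_X - (9q_X + q_X²). Setting ∂π_X/∂q_X = 0: 62 - 10q_X - 4(q_I) = 0.
Ionix's first-order condition: 37 - 12q_I - 4(q_X) = 0.
Best responses: q_X = (62 - 4q_I)/10, q_I = (37 - 4q_X)/12.
Substituting one into the other gives q_X = 149/26 and q_I = 61/52.
Total output Q = 359/52, so price P = 71 - 4·(359/52) = 564/13.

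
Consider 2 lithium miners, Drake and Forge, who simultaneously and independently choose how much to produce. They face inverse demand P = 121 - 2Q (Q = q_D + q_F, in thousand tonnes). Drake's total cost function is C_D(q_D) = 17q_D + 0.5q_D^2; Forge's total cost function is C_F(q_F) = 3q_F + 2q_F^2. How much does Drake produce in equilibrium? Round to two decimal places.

Drake's profit: π_D = (121 - 2Q)q_D - (17q_D + (1/2)q_D²). Setting ∂π_D/∂q_D = 0: 104 - 5q_D - 2(q_F) = 0.
Forge's first-order condition: 118 - 8q_F - 2(q_D) = 0.
So q_D = (104 - 2q_F)/5 and q_F = (118 - 2q_D)/8.
Solving the pair: q_D = 149/9, q_F = 191/18.

16.56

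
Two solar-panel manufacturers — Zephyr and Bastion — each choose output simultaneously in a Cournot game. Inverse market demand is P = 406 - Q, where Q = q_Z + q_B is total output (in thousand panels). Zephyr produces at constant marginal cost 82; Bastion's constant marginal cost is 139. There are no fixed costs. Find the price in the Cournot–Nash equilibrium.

209

Zephyr's profit: π_Z = (406 - Q)q_Z - (82q_Z). Setting ∂π_Z/∂q_Z = 0: 324 - 2q_Z - (q_B) = 0.
Bastion's profit: π_B = (406 - Q)q_B - (139q_B). Setting ∂π_B/∂q_B = 0: 267 - 2q_B - (q_Z) = 0.
Rearranging gives the reaction functions q_Z = (324 - q_B)/2 and q_B = (267 - q_Z)/2.
Solving the pair: q_Z = 127, q_B = 70.
Total output Q = 197, so price P = 406 - 197 = 209.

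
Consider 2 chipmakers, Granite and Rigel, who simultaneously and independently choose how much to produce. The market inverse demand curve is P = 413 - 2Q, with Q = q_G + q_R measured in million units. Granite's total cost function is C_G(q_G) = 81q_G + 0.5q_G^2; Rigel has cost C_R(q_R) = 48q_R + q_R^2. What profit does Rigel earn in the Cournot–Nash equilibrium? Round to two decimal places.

5981.90

Granite's profit: π_G = (413 - 2Q)q_G - (81q_G + (1/2)q_G²). Setting ∂π_G/∂q_G = 0: 332 - 5q_G - 2(q_R) = 0.
Rigel's first-order condition: 365 - 6q_R - 2(q_G) = 0.
Rearranging gives the reaction functions q_G = (332 - 2q_R)/5 and q_R = (365 - 2q_G)/6.
Solving the pair: q_G = 631/13, q_R = 1161/26.
Price P = 413 - 2·93.1923 = 226.6154.
Rigel's profit: 226.6154·(1161/26) - 48·(1161/26) - (1161/26)² = 5981.8979.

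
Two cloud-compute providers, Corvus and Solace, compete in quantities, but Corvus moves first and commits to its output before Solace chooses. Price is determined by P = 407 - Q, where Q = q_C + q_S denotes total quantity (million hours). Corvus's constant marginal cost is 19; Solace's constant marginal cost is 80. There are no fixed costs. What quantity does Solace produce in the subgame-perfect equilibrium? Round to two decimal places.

51.25

The follower Solace best-responds to any q_C: π_S = (407 - Q)q_S - 80q_S.
Setting the follower's marginal profit to zero, 327 - q_C - 2q_S = 0, i.e. q_S = (327 - q_C)/2.
Corvus substitutes q_S(q_C) into its own profit: π_C = q_C(407 - q_C - (327 - q_C)/2) - 19q_C = (487/2 - (1/2)q_C)q_C - 19q_C.
Maximising: ∂π_C/∂q_C = 449/2 - q_C = 0, giving q_C = 449/2.
Then q_S = (327 - 449/2)/2 = 205/4.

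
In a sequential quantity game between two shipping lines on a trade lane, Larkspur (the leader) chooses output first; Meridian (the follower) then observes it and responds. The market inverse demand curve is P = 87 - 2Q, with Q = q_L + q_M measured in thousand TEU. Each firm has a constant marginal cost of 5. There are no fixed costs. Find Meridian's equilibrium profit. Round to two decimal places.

210.13

The follower Meridian best-responds to any q_L: π_M = (87 - 2Q)q_M - 5q_M.
∂π_M/∂q_M = 82 - 2q_L - 4q_M = 0 gives the reaction function q_M = (82 - 2q_L)/4.
Larkspur substitutes q_M(q_L) into its own profit: π_L = q_L(87 - 2q_L - (82 - 2q_L)/2) - 5q_L = (46 - q_L)q_L - 5q_L.
Maximising: ∂π_L/∂q_L = 41 - 2q_L = 0, giving q_L = 41/2.
Then q_M = (82 - 2·(41/2))/4 = 41/4.
Price P = 87 - 2·(123/4) = 51/2.
Meridian's profit: (51/2 - 5)·(41/4) = 1681/8.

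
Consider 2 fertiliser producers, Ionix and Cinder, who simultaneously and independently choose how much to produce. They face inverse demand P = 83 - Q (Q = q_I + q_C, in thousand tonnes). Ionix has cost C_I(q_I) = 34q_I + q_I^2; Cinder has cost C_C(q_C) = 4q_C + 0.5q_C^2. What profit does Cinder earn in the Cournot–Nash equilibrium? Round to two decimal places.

883.75

Ionix's profit: π_I = (83 - Q)q_I - (34q_I + q_I²). Setting ∂π_I/∂q_I = 0: 49 - 4q_I - (q_C) = 0.
Cinder's first-order condition: 79 - 3q_C - (q_I) = 0.
So q_I = (49 - q_C)/4 and q_C = (79 - q_I)/3.
Substituting one into the other gives q_I = 68/11 and q_C = 267/11.
Price P = 83 - 335/11 = 578/11.
Cinder's profit: (578/11)·(267/11) - 4·(267/11) - (1/2)(267/11)² = 883.7479.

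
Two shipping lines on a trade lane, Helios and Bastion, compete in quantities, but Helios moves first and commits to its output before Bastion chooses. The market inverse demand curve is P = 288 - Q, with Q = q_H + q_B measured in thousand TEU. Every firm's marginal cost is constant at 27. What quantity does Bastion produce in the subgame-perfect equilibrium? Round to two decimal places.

Solve by backward induction. Given q_H, the follower Bastion maximises π_B = (288 - q_H - q_B)q_B - 27q_B.
∂π_B/∂q_B = 261 - q_H - 2q_B = 0 gives the reaction function q_B = (261 - q_H)/2.
Helios substitutes q_B(q_H) into its own profit: π_H = q_H(288 - q_H - (261 - q_H)/2) - 27q_H = (315/2 - (1/2)q_H)q_H - 27q_H.
Maximising: ∂π_H/∂q_H = 261/2 - q_H = 0, giving q_H = 261/2.
Then q_B = (261 - 261/2)/2 = 261/4.

65.25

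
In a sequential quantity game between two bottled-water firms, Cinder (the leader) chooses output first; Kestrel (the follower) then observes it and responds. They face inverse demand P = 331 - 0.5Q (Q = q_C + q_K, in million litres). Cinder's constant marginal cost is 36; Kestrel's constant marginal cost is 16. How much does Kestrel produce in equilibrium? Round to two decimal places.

177.50

Solve by backward induction. Given q_C, the follower Kestrel maximises π_K = (331 - (1/2)q_C - (1/2)q_K)q_K - 16q_K.
Follower FOC: 315 - (1/2)q_C - q_K = 0, so q_K(q_C) = (315 - (1/2)q_C).
The leader anticipates this reaction. Substituting into P = 331 - 0.5Q gives P = 347/2 - (1/4)q_C, so π_C = (347/2 - (1/4)q_C)q_C - 36q_C.
Leader FOC: 275/2 - (1/2)q_C = 0, so q_C = 275.
Then q_K = (315 - (1/2)·275) = 355/2.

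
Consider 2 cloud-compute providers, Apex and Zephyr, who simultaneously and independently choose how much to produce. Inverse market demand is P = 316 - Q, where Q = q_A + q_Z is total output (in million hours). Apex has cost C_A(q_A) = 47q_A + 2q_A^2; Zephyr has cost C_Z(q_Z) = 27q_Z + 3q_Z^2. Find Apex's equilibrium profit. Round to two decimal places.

Apex's profit: π_A = (316 - Q)q_A - (47q_A + 2q_A²). Setting ∂π_A/∂q_A = 0: 269 - 6q_A - (q_Z) = 0.
Zephyr's first-order condition: 289 - 8q_Z - (q_A) = 0.
Rearranging gives the reaction functions q_A = (269 - q_Z)/6 and q_Z = (289 - q_A)/8.
Substituting one into the other gives q_A = 1863/47 and q_Z = 1465/47.
Price P = 316 - 70.8085 = 245.1915.
Apex's profit: 245.1915·(1863/47) - 47·(1863/47) - 2(1863/47)² = 4713.5840.

4713.58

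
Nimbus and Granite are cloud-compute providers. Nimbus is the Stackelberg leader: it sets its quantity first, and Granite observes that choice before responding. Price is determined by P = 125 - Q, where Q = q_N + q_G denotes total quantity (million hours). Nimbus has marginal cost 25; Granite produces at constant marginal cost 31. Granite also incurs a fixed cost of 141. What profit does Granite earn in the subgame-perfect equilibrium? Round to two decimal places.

279.25

Solve by backward induction. Given q_N, the follower Granite maximises π_G = (125 - q_N - q_G)q_G - 31q_G.
Follower FOC: 94 - q_N - 2q_G = 0, so q_G(q_N) = (94 - q_N)/2.
Nimbus substitutes q_G(q_N) into its own profit: π_N = q_N(125 - q_N - (94 - q_N)/2) - 25q_N = (78 - (1/2)q_N)q_N - 25q_N.
Leader FOC: 53 - q_N = 0, so q_N = 53.
Then q_G = (94 - 53)/2 = 41/2.
Price P = 125 - 147/2 = 103/2.
Granite's profit: (103/2 - 31)·(41/2) - 141 = 1117/4.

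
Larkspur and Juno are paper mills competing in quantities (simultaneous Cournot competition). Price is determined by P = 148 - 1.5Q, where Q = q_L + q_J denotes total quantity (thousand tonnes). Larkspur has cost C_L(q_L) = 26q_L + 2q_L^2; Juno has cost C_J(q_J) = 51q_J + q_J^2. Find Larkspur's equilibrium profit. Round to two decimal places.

704.07

Larkspur's profit: π_L = (148 - 1.5Q)q_L - (26q_L + 2q_L²). Setting ∂π_L/∂q_L = 0: 122 - 7q_L - (3/2)(q_J) = 0.
Juno's first-order condition: 97 - 5q_J - (3/2)(q_L) = 0.
So q_L = (122 - (3/2)q_J)/7 and q_J = (97 - (3/2)q_L)/5.
Solving the pair: q_L = 1858/131, q_J = 1984/131.
Price P = 148 - (3/2)·29.3282 = 104.0076.
Larkspur's profit: 104.0076·(1858/131) - 26·(1858/131) - 2(1858/131)² = 704.0717.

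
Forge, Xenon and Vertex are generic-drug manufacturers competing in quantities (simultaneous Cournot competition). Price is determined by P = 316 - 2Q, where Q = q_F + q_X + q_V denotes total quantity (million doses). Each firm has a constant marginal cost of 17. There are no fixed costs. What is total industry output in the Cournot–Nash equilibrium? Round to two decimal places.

112.13

A representative firm's profit is π_i = q_i(316 - 2Q) - 17q_i.
First-order condition (treating rivals' output as given): 299 - 4q_i - 2·Σ_{j≠i} q_j = 0.
With identical firms every q_j equals q_i, so Σ_{j≠i} q_j = 2q_i and 299 = 8q_i, giving q_i = 299/8.
Total output Q = 299/8 + 299/8 + 299/8 = 897/8.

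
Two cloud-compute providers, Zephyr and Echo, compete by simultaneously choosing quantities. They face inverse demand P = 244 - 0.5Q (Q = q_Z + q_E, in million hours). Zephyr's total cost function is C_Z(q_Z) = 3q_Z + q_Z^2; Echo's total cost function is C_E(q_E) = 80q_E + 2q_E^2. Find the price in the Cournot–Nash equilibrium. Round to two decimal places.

Zephyr's profit: π_Z = (244 - 0.5Q)q_Z - (3q_Z + q_Z²). Setting ∂π_Z/∂q_Z = 0: 241 - 3q_Z - (1/2)(q_E) = 0.
Echo's first-order condition: 164 - 5q_E - (1/2)(q_Z) = 0.
Rearranging gives the reaction functions q_Z = (241 - (1/2)q_E)/3 and q_E = (164 - (1/2)q_Z)/5.
Substituting one into the other gives q_Z = 76.1356 and q_E = 1486/59.
Total output Q = 101.3220, so price P = 244 - (1/2)·101.3220 = 193.3390.

193.34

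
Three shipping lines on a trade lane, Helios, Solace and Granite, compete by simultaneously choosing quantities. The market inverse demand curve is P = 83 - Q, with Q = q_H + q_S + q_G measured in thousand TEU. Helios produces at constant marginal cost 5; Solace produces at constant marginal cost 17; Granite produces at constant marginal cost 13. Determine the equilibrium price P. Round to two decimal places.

Helios's profit: π_H = (83 - Q)q_H - (5q_H). Setting ∂π_H/∂q_H = 0: 78 - 2q_H - (q_S + q_G) = 0.
Solace's profit: π_S = (83 - Q)q_S - (17q_S). Setting ∂π_S/∂q_S = 0: 66 - 2q_S - (q_H + q_G) = 0.
Granite's first-order condition: 70 - 2q_G - (q_H + q_S) = 0.
Adding the 3 first-order conditions: 214 − 4Q = 0, so Q = 107/2.
Back-substituting: q_H = (78 − 107/2) = 49/2, q_S = (66 − 107/2) = 25/2, q_G = (70 − 107/2) = 33/2.
Total output Q = 107/2, so price P = 83 - 107/2 = 59/2.

29.50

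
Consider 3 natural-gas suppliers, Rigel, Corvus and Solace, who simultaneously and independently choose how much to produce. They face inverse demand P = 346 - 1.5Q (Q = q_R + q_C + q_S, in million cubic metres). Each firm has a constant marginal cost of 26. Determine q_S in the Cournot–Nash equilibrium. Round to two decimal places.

53.33

Each firm earns π_i = (346 - 1.5Q)q_i - 26q_i.
First-order condition (treating rivals' output as given): 320 - 3q_i - (3/2)·Σ_{j≠i} q_j = 0.
With identical firms every q_j equals q_i, so Σ_{j≠i} q_j = 2q_i and 320 = 6q_i, giving q_i = 160/3.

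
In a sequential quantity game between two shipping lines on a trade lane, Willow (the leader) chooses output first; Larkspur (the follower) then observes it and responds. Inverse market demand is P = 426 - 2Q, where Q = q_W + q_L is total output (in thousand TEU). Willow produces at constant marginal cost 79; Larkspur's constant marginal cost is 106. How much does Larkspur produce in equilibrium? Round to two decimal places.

33.25

Solve by backward induction. Given q_W, the follower Larkspur maximises π_L = (426 - 2q_W - 2q_L)q_L - 106q_L.
Setting the follower's marginal profit to zero, 320 - 2q_W - 4q_L = 0, i.e. q_L = (320 - 2q_W)/4.
Willow substitutes q_L(q_W) into its own profit: π_W = q_W(426 - 2q_W - (320 - 2q_W)/2) - 79q_W = (266 - q_W)q_W - 79q_W.
Maximising: ∂π_W/∂q_W = 187 - 2q_W = 0, giving q_W = 187/2.
Then q_L = (320 - 2·(187/2))/4 = 133/4.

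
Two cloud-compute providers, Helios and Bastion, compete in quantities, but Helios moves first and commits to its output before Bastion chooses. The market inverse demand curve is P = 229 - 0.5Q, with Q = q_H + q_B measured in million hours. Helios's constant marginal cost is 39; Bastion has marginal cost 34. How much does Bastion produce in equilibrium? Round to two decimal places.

102.50

The follower Bastion best-responds to any q_H: π_B = (229 - 0.5Q)q_B - 34q_B.
Follower FOC: 195 - (1/2)q_H - q_B = 0, so q_B(q_H) = (195 - (1/2)q_H).
Helios substitutes q_B(q_H) into its own profit: π_H = q_H(229 - (1/2)q_H - (195 - (1/2)q_H)/2) - 39q_H = (263/2 - (1/4)q_H)q_H - 39q_H.
The leader's first-order condition 185/2 - (1/2)q_H = 0 yields q_H = 185.
Then q_B = (195 - (1/2)·185) = 205/2.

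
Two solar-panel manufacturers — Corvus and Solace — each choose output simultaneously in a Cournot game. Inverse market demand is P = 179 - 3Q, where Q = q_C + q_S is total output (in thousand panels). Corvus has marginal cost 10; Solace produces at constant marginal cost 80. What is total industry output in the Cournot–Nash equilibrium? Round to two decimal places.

Corvus's profit: π_C = (179 - 3Q)q_C - (10q_C). Setting ∂π_C/∂q_C = 0: 169 - 6q_C - 3(q_S) = 0.
Solace's profit: π_S = (179 - 3Q)q_S - (80q_S). Setting ∂π_S/∂q_S = 0: 99 - 6q_S - 3(q_C) = 0.
Rearranging gives the reaction functions q_C = (169 - 3q_S)/6 and q_S = (99 - 3q_C)/6.
Substituting one into the other gives q_C = 239/9 and q_S = 29/9.
Total output Q = 239/9 + 29/9 = 268/9.

29.78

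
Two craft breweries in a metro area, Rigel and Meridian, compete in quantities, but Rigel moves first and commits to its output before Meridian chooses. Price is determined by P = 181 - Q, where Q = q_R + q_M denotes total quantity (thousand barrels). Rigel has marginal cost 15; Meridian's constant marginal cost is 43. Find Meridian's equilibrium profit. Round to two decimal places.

The follower Meridian best-responds to any q_R: π_M = (181 - Q)q_M - 43q_M.
∂π_M/∂q_M = 138 - q_R - 2q_M = 0 gives the reaction function q_M = (138 - q_R)/2.
The leader anticipates this reaction. Substituting into P = 181 - Q gives P = 112 - (1/2)q_R, so π_R = (112 - (1/2)q_R)q_R - 15q_R.
Maximising: ∂π_R/∂q_R = 97 - q_R = 0, giving q_R = 97.
Then q_M = (138 - 97)/2 = 41/2.
Price P = 181 - 235/2 = 127/2.
Meridian's profit: (127/2 - 43)·(41/2) = 1681/4.

420.25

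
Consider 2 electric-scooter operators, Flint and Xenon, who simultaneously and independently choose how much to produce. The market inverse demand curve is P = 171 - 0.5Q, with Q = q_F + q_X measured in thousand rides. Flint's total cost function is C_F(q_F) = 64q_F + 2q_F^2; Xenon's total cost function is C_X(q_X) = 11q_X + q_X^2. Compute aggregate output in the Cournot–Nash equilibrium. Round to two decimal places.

Flint's profit: π_F = (171 - 0.5Q)q_F - (64q_F + 2q_F²). Setting ∂π_F/∂q_F = 0: 107 - 5q_F - (1/2)(q_X) = 0.
Xenon's profit: π_X = (171 - 0.5Q)q_X - (11q_X + q_X²). Setting ∂π_X/∂q_X = 0: 160 - 3q_X - (1/2)(q_F) = 0.
Best responses: q_F = (107 - (1/2)q_X)/5, q_X = (160 - (1/2)q_F)/3.
Solving the pair: q_F = 964/59, q_X = 50.6102.
Total output Q = 964/59 + 50.6102 = 66.9492.

66.95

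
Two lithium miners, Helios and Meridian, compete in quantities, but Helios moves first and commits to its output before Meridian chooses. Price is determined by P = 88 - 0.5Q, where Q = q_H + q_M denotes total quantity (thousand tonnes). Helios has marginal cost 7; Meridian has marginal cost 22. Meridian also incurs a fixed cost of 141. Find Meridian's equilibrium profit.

The follower Meridian best-responds to any q_H: π_M = (88 - 0.5Q)q_M - 22q_M.
Follower FOC: 66 - (1/2)q_H - q_M = 0, so q_M(q_H) = (66 - (1/2)q_H).
The leader anticipates this reaction. Substituting into P = 88 - 0.5Q gives P = 55 - (1/4)q_H, so π_H = (55 - (1/4)q_H)q_H - 7q_H.
Leader FOC: 48 - (1/2)q_H = 0, so q_H = 96.
Then q_M = (66 - (1/2)·96) = 18.
Price P = 88 - (1/2)·114 = 31.
Meridian's profit: (31 - 22)·18 - 141 = 21.

21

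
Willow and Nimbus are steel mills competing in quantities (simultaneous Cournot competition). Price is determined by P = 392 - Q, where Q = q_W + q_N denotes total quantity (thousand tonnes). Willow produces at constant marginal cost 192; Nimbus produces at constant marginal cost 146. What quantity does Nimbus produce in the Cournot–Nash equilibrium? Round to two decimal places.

97.33

Willow's profit: π_W = (392 - Q)q_W - (192q_W). Setting ∂π_W/∂q_W = 0: 200 - 2q_W - (q_N) = 0.
Nimbus's profit: π_N = (392 - Q)q_N - (146q_N). Setting ∂π_N/∂q_N = 0: 246 - 2q_N - (q_W) = 0.
So q_W = (200 - q_N)/2 and q_N = (246 - q_W)/2.
Solving the pair: q_W = 154/3, q_N = 292/3.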